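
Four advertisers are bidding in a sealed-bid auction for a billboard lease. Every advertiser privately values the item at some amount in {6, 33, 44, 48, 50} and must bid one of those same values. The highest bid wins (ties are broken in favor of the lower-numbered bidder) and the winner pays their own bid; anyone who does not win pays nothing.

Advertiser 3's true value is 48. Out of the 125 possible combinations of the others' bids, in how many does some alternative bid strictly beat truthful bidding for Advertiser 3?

12

Others bid (6, 6, 6): truth gives 0; bid 33 gives 15 > 0. Violating.
Others bid (6, 6, 33): truth gives 0; bid 33 gives 15 > 0. Violating.
Others bid (6, 6, 44): truth gives 0; bid 44 gives 4 > 0. Violating.
Others bid (6, 33, 6): truth gives 0; bid 44 gives 4 > 0. Violating.
Others bid (6, 6, 48): truth gives 0; no alternative beats it.
Others bid (6, 6, 50): truth gives 0; no alternative beats it.
(Checking all 125 profiles: 12 have a profitable deviation, 113 do not.)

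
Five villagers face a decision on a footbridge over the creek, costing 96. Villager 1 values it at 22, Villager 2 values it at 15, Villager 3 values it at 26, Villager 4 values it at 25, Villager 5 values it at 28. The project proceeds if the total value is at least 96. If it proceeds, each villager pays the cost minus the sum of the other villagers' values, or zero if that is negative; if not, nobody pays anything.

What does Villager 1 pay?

2

Total value 116 ≥ cost 96, so the project is built.
The other villagers' values sum to 94.
Cost minus that sum is 96 - 94 = 2.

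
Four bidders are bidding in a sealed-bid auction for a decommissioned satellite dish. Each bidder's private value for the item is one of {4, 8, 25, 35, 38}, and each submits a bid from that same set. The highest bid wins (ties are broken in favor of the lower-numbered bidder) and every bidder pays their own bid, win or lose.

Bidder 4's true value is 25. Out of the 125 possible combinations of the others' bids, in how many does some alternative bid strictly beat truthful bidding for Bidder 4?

118

Others bid (4, 4, 4): truth gives 0; bid 8 gives 17 > 0. Violating.
Others bid (4, 4, 25): truth gives -25; bid 4 gives -4 > -25. Violating.
Others bid (4, 4, 35): truth gives -25; bid 4 gives -4 > -25. Violating.
Others bid (4, 4, 38): truth gives -25; bid 4 gives -4 > -25. Violating.
Others bid (4, 4, 8): truth gives 0; no alternative beats it.
Others bid (4, 8, 4): truth gives 0; no alternative beats it.
(Checking all 125 profiles: 118 have a profitable deviation, 7 do not.)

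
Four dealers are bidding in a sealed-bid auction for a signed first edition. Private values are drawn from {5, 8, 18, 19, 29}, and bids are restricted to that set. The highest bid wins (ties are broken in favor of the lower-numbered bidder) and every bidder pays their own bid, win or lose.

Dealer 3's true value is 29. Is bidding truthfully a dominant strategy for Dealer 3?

No

Consider the case where Dealer 1 bids 5, Dealer 2 bids 5 and Dealer 4 bids 5.
Truthful bid 29: wins, pays 29, utility 29 - 29 = 0.
Bid 8 instead: wins, pays 8, utility 29 - 8 = 21.
Since 21 > 0, bidding 8 is strictly better here, so truthful bidding is not dominant.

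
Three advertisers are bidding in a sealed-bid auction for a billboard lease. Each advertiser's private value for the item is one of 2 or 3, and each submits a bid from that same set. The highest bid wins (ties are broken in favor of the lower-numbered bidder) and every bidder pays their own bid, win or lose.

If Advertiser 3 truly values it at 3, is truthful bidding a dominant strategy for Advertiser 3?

Consider the case where Advertiser 1 bids 2 and Advertiser 2 bids 3.
Truthful bid 3: loses but pays 3, utility -3.
Bid 2 instead: loses but pays 2, utility -2.
Since -2 > -3, bidding 2 is strictly better here, so truthful bidding is not dominant.

No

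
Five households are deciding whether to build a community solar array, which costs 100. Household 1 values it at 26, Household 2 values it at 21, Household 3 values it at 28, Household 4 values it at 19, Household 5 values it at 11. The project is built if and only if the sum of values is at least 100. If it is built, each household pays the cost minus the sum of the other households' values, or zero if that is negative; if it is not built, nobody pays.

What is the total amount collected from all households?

80

Total value 105 ≥ cost 100, so it is built.
Household 1: others sum to 79; max(0, 100 - 79) = 21.
Household 2: others sum to 84; max(0, 100 - 84) = 16.
Household 3: others sum to 77; max(0, 100 - 77) = 23.
Household 4: others sum to 86; max(0, 100 - 86) = 14.
Household 5: others sum to 94; max(0, 100 - 94) = 6.
Total collected = 21 + 16 + 23 + 14 + 6 = 80.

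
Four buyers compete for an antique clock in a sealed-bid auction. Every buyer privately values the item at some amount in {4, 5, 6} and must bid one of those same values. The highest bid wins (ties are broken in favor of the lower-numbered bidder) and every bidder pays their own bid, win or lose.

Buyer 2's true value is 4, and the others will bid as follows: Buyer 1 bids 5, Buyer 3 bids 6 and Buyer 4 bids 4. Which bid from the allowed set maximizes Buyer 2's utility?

6

Bid 4: loses but pays 4, utility -4.
Bid 5: loses but pays 5, utility -5.
Bid 6: wins, pays 6, utility 4 - 6 = -2.
The best choice is 6 with utility -2.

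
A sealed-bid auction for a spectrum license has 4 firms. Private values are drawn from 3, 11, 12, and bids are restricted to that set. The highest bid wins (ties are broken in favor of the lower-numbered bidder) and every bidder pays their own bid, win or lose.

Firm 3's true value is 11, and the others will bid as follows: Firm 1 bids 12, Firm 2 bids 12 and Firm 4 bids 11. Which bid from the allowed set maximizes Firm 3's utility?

3

Bid 3: loses but pays 3, utility -3.
Bid 11: loses but pays 11, utility -11.
Bid 12: loses but pays 12, utility -12.
The best choice is 3 with utility -3.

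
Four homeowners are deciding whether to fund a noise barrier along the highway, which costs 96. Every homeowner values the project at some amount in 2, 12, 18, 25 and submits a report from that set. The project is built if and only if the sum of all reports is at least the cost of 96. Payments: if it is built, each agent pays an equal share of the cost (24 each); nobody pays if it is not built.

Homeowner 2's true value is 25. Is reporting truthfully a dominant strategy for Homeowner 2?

Check each profile of the others' reports and compare truth against every alternative report.
Others report (25, 25, 25): truth gives 1, best alternative gives 0.
Others report (2, 2, 2): truth gives 0, best alternative gives 0.
Others report (2, 2, 12): truth gives 0, best alternative gives 0.
Others report (2, 2, 18): truth gives 0, best alternative gives 0.
Others report (2, 2, 25): truth gives 0, best alternative gives 0.
Others report (2, 12, 2): truth gives 0, best alternative gives 0.
(Remaining 58 profiles checked similarly; truth is weakly best in each.)
In every case the truthful report is at least as good as any alternative, so it is a dominant strategy.

Yes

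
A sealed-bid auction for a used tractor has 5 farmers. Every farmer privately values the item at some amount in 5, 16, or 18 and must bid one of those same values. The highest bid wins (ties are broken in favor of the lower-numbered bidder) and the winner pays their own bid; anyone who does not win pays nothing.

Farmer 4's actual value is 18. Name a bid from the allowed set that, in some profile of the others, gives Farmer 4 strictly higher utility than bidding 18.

Suppose Farmer 1 bids 5, Farmer 2 bids 5, Farmer 3 bids 5 and Farmer 5 bids 5.
Bid 18: wins, pays 18, utility 18 - 18 = 0.
Bid 16: wins, pays 16, utility 18 - 16 = 2.
So bidding 16 beats truth here (2 > 0).

16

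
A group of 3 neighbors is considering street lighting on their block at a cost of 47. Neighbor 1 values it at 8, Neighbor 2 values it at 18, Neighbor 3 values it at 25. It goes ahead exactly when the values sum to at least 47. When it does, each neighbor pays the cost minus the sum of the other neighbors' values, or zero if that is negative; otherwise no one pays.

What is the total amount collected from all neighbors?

39

Total value 51 ≥ cost 47, so it is built.
Neighbor 1: others sum to 43; max(0, 47 - 43) = 4.
Neighbor 2: others sum to 33; max(0, 47 - 33) = 14.
Neighbor 3: others sum to 26; max(0, 47 - 26) = 21.
Total collected = 4 + 14 + 21 = 39.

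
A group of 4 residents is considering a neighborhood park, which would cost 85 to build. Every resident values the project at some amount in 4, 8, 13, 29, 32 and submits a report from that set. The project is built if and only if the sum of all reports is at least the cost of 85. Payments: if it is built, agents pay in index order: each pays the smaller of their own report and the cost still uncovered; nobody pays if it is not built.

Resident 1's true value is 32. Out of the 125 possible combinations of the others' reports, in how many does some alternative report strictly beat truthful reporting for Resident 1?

47

Others report (4, 29, 29): truth gives 0; report 29 gives 3 > 0. Violating.
Others report (4, 29, 32): truth gives 0; report 29 gives 3 > 0. Violating.
Others report (4, 32, 29): truth gives 0; report 29 gives 3 > 0. Violating.
Others report (4, 32, 32): truth gives 0; report 29 gives 3 > 0. Violating.
Others report (4, 4, 4): truth gives 0; no alternative beats it.
Others report (4, 4, 8): truth gives 0; no alternative beats it.
(Checking all 125 profiles: 47 have a profitable deviation, 78 do not.)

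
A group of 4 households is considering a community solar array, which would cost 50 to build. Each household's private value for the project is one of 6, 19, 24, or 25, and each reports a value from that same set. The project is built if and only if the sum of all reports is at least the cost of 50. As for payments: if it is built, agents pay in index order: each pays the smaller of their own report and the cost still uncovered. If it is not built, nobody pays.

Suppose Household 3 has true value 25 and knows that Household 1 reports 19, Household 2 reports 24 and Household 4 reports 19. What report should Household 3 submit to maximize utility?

6

Report 6: project built, pays 6, utility 25 - 6 = 19.
Report 19: project built, pays 7, utility 25 - 7 = 18.
Report 24: project built, pays 7, utility 25 - 7 = 18.
Report 25: project built, pays 7, utility 25 - 7 = 18.
The best choice is 6 with utility 19.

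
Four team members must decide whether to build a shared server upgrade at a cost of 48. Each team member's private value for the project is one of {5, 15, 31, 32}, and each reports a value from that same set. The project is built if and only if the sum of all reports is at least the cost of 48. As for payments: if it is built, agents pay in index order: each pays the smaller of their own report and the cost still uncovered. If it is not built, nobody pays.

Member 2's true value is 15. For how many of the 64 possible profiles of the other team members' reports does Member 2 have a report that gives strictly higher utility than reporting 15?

Others report (5, 15, 31): truth gives 0; report 5 gives 10 > 0. Violating.
Others report (5, 15, 32): truth gives 0; report 5 gives 10 > 0. Violating.
Others report (5, 31, 15): truth gives 0; report 5 gives 10 > 0. Violating.
Others report (5, 31, 31): truth gives 0; report 5 gives 10 > 0. Violating.
Others report (5, 5, 5): truth gives 0; no alternative beats it.
Others report (5, 5, 15): truth gives 0; no alternative beats it.
(Checking all 64 profiles: 51 have a profitable deviation, 13 do not.)

51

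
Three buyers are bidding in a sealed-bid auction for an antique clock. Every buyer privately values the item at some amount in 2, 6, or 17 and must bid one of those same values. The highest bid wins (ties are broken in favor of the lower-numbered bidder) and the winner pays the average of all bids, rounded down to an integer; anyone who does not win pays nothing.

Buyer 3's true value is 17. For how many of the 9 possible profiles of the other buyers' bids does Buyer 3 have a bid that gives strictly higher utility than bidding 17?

1

Others bid (2, 2): truth gives 10; bid 6 gives 14 > 10. Violating.
Others bid (2, 6): truth gives 9; no alternative beats it.
Others bid (2, 17): truth gives 0; no alternative beats it.
(Checking all 9 profiles: 1 has a profitable deviation, 8 do not.)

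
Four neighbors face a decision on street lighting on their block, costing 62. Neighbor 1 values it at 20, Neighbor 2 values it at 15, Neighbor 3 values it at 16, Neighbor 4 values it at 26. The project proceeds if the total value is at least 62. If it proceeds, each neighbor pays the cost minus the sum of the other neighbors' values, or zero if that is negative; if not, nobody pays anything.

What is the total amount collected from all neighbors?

17

Total value 77 ≥ cost 62, so it is built.
Neighbor 1: others sum to 57; max(0, 62 - 57) = 5.
Neighbor 2: others sum to 62; max(0, 62 - 62) = 0.
Neighbor 3: others sum to 61; max(0, 62 - 61) = 1.
Neighbor 4: others sum to 51; max(0, 62 - 51) = 11.
Total collected = 5 + 0 + 1 + 11 = 17.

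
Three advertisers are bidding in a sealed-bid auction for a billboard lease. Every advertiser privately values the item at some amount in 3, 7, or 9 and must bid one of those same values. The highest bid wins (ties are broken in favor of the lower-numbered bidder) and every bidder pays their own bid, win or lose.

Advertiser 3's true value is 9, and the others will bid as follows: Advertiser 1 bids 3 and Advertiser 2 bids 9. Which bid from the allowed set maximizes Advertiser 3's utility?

3

Bid 3: loses but pays 3, utility -3.
Bid 7: loses but pays 7, utility -7.
Bid 9: loses but pays 9, utility -9.
The best choice is 3 with utility -3.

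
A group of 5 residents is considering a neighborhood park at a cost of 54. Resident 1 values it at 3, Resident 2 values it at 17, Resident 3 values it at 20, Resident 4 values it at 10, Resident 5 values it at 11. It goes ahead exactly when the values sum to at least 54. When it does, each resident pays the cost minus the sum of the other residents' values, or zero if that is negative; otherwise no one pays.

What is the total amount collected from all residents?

30

Total value 61 ≥ cost 54, so it is built.
Resident 1: others sum to 58; max(0, 54 - 58) = 0.
Resident 2: others sum to 44; max(0, 54 - 44) = 10.
Resident 3: others sum to 41; max(0, 54 - 41) = 13.
Resident 4: others sum to 51; max(0, 54 - 51) = 3.
Resident 5: others sum to 50; max(0, 54 - 50) = 4.
Total collected = 0 + 10 + 13 + 3 + 4 = 30.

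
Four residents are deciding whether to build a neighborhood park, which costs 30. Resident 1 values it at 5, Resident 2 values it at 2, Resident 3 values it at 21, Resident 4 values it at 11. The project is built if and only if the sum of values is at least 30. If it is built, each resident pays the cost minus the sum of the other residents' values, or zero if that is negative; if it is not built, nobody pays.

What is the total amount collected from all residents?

Total value 39 ≥ cost 30, so it is built.
Resident 1: others sum to 34; max(0, 30 - 34) = 0.
Resident 2: others sum to 37; max(0, 30 - 37) = 0.
Resident 3: others sum to 18; max(0, 30 - 18) = 12.
Resident 4: others sum to 28; max(0, 30 - 28) = 2.
Total collected = 0 + 0 + 12 + 2 = 14.

14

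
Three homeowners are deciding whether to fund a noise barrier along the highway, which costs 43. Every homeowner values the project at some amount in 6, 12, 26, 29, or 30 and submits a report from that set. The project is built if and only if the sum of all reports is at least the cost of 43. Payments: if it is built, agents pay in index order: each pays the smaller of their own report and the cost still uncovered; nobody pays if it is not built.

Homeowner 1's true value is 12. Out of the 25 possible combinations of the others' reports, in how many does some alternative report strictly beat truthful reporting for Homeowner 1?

Others report (12, 26): truth gives 0; report 6 gives 6 > 0. Violating.
Others report (12, 29): truth gives 0; report 6 gives 6 > 0. Violating.
Others report (12, 30): truth gives 0; report 6 gives 6 > 0. Violating.
Others report (26, 12): truth gives 0; report 6 gives 6 > 0. Violating.
Others report (6, 6): truth gives 0; no alternative beats it.
Others report (6, 12): truth gives 0; no alternative beats it.
(Checking all 25 profiles: 15 have a profitable deviation, 10 do not.)

15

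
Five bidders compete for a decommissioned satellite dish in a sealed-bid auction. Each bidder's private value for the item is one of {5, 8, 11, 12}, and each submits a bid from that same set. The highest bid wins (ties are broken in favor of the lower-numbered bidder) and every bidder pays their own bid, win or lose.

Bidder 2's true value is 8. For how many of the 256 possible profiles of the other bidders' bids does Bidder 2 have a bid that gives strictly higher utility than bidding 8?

Others bid (5, 5, 5, 11): truth gives -8; bid 11 gives -3 > -8. Violating.
Others bid (5, 5, 5, 12): truth gives -8; bid 12 gives -4 > -8. Violating.
Others bid (5, 5, 8, 11): truth gives -8; bid 11 gives -3 > -8. Violating.
Others bid (5, 5, 8, 12): truth gives -8; bid 12 gives -4 > -8. Violating.
Others bid (5, 5, 5, 5): truth gives 0; no alternative beats it.
Others bid (5, 5, 5, 8): truth gives 0; no alternative beats it.
(Checking all 256 profiles: 248 have a profitable deviation, 8 do not.)

248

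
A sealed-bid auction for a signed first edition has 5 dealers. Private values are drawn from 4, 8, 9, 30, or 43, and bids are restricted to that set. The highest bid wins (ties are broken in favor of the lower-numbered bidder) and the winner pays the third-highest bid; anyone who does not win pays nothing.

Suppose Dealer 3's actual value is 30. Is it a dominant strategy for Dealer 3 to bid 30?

Consider the case where Dealer 1 bids 4, Dealer 2 bids 4, Dealer 4 bids 4 and Dealer 5 bids 43.
Truthful bid 30: loses, pays 0, utility 0.
Bid 43 instead: wins, pays 4, utility 30 - 4 = 26.
Since 26 > 0, bidding 43 is strictly better here, so truthful bidding is not dominant.

No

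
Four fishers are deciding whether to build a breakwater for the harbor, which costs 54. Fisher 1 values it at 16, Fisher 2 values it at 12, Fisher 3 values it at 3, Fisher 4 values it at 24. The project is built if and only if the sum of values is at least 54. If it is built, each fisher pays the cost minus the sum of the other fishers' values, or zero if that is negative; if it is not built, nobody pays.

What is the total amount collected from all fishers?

Total value 55 ≥ cost 54, so it is built.
Fisher 1: others sum to 39; max(0, 54 - 39) = 15.
Fisher 2: others sum to 43; max(0, 54 - 43) = 11.
Fisher 3: others sum to 52; max(0, 54 - 52) = 2.
Fisher 4: others sum to 31; max(0, 54 - 31) = 23.
Total collected = 15 + 11 + 2 + 23 = 51.

51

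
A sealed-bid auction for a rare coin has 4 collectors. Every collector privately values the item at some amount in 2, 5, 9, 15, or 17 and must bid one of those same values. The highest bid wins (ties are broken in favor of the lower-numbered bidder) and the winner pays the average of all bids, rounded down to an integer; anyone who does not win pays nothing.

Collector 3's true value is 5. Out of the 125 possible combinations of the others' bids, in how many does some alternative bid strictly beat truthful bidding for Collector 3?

Others bid (2, 5, 2): truth gives 0; bid 9 gives 1 > 0. Violating.
Others bid (5, 2, 2): truth gives 0; bid 9 gives 1 > 0. Violating.
Others bid (2, 2, 2): truth gives 3; no alternative beats it.
Others bid (2, 2, 5): truth gives 2; no alternative beats it.
(Checking all 125 profiles: 2 have a profitable deviation, 123 do not.)

2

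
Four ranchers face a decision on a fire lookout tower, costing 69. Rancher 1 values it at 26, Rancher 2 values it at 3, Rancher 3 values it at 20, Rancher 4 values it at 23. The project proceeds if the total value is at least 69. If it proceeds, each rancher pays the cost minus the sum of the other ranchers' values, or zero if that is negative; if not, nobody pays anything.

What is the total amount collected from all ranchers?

Total value 72 ≥ cost 69, so it is built.
Rancher 1: others sum to 46; max(0, 69 - 46) = 23.
Rancher 2: others sum to 69; max(0, 69 - 69) = 0.
Rancher 3: others sum to 52; max(0, 69 - 52) = 17.
Rancher 4: others sum to 49; max(0, 69 - 49) = 20.
Total collected = 23 + 0 + 17 + 20 = 60.

60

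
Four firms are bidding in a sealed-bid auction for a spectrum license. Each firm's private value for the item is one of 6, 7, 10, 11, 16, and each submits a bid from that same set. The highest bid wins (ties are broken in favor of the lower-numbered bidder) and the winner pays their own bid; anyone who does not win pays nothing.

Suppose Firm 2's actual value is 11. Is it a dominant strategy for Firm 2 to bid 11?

Consider the case where Firm 1 bids 6, Firm 3 bids 6 and Firm 4 bids 6.
Truthful bid 11: wins, pays 11, utility 11 - 11 = 0.
Bid 7 instead: wins, pays 7, utility 11 - 7 = 4.
Since 4 > 0, bidding 7 is strictly better here, so truthful bidding is not dominant.

No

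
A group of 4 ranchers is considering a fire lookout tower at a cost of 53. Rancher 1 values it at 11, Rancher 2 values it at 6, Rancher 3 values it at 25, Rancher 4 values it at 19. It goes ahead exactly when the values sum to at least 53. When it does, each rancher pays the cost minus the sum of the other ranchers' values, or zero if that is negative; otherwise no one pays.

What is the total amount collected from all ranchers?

Total value 61 ≥ cost 53, so it is built.
Rancher 1: others sum to 50; max(0, 53 - 50) = 3.
Rancher 2: others sum to 55; max(0, 53 - 55) = 0.
Rancher 3: others sum to 36; max(0, 53 - 36) = 17.
Rancher 4: others sum to 42; max(0, 53 - 42) = 11.
Total collected = 3 + 0 + 17 + 11 = 31.

31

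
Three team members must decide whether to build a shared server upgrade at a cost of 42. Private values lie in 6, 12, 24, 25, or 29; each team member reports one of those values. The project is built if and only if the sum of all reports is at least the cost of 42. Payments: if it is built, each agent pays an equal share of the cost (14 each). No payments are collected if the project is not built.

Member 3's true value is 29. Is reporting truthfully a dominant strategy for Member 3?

Check each profile of the others' reports and compare truth against every alternative report.
Others report (6, 12): truth gives 15, best alternative gives 15.
Others report (6, 24): truth gives 15, best alternative gives 15.
Others report (6, 25): truth gives 15, best alternative gives 15.
Others report (6, 29): truth gives 15, best alternative gives 15.
Others report (12, 6): truth gives 15, best alternative gives 15.
Others report (12, 12): truth gives 15, best alternative gives 15.
(Remaining 19 profiles checked similarly; truth is weakly best in each.)
In every case the truthful report is at least as good as any alternative, so it is a dominant strategy.

Yes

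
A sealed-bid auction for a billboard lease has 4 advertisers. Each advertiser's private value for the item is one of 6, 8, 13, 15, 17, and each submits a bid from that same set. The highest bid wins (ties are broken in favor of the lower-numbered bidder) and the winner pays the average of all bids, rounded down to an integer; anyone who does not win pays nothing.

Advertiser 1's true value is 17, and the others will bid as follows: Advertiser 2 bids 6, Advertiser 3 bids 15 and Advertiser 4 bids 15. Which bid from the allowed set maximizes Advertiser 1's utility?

Bid 6: loses, pays 0, utility 0.
Bid 8: loses, pays 0, utility 0.
Bid 13: loses, pays 0, utility 0.
Bid 15: wins, pays 12, utility 17 - 12 = 5.
Bid 17: wins, pays 13, utility 17 - 13 = 4.
The best choice is 15 with utility 5.

15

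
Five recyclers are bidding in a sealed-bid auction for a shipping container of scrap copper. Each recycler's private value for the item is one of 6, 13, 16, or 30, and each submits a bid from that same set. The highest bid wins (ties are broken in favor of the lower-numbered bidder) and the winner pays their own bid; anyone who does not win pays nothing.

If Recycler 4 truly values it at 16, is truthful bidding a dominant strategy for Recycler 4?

No

Consider the case where Recycler 1 bids 6, Recycler 2 bids 6, Recycler 3 bids 6 and Recycler 5 bids 6.
Truthful bid 16: wins, pays 16, utility 16 - 16 = 0.
Bid 13 instead: wins, pays 13, utility 16 - 13 = 3.
Since 3 > 0, bidding 13 is strictly better here, so truthful bidding is not dominant.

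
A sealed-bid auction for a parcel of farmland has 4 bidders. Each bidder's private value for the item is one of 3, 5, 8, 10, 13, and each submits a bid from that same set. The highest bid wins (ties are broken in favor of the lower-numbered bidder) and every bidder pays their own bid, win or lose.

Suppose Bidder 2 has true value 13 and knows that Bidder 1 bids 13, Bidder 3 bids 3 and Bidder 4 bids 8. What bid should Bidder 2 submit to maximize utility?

Bid 3: loses but pays 3, utility -3.
Bid 5: loses but pays 5, utility -5.
Bid 8: loses but pays 8, utility -8.
Bid 10: loses but pays 10, utility -10.
Bid 13: loses but pays 13, utility -13.
The best choice is 3 with utility -3.

3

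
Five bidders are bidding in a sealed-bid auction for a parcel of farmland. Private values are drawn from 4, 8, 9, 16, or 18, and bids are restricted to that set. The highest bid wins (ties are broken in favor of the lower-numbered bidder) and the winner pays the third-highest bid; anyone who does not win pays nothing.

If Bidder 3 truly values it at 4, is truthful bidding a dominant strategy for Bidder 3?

Yes

Check each profile of the others' bids and compare truth against every alternative bid.
Others bid (4, 4, 8, 8): truth gives 0, best alternative gives -4.
Others bid (4, 4, 4, 4): truth gives 0, best alternative gives 0.
Others bid (4, 4, 4, 8): truth gives 0, best alternative gives 0.
Others bid (4, 4, 4, 9): truth gives 0, best alternative gives 0.
Others bid (4, 4, 4, 16): truth gives 0, best alternative gives 0.
Others bid (4, 4, 4, 18): truth gives 0, best alternative gives 0.
(Remaining 619 profiles checked similarly; truth is weakly best in each.)
In every case the truthful bid is at least as good as any alternative, so it is a dominant strategy.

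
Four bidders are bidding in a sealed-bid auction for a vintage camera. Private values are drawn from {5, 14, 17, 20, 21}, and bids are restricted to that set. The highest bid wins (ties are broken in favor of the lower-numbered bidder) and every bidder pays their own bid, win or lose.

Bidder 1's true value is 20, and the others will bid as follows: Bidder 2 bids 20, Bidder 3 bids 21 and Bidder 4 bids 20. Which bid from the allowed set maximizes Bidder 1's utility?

21

Bid 5: loses but pays 5, utility -5.
Bid 14: loses but pays 14, utility -14.
Bid 17: loses but pays 17, utility -17.
Bid 20: loses but pays 20, utility -20.
Bid 21: wins, pays 21, utility 20 - 21 = -1.
The best choice is 21 with utility -1.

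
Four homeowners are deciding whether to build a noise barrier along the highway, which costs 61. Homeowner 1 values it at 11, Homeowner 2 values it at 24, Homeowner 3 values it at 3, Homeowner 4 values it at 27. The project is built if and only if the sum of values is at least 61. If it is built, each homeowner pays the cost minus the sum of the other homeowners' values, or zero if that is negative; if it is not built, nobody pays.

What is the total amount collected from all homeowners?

50

Total value 65 ≥ cost 61, so it is built.
Homeowner 1: others sum to 54; max(0, 61 - 54) = 7.
Homeowner 2: others sum to 41; max(0, 61 - 41) = 20.
Homeowner 3: others sum to 62; max(0, 61 - 62) = 0.
Homeowner 4: others sum to 38; max(0, 61 - 38) = 23.
Total collected = 7 + 20 + 0 + 23 = 50.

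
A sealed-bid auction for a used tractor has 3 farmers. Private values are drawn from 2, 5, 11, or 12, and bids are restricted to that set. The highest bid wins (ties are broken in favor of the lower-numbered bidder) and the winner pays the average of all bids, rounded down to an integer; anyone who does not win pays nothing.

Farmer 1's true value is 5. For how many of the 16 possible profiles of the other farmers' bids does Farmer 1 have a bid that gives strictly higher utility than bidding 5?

Others bid (2, 2): truth gives 2; bid 2 gives 3 > 2. Violating.
Others bid (2, 5): truth gives 1; no alternative beats it.
Others bid (2, 11): truth gives 0; no alternative beats it.
(Checking all 16 profiles: 1 has a profitable deviation, 15 do not.)

1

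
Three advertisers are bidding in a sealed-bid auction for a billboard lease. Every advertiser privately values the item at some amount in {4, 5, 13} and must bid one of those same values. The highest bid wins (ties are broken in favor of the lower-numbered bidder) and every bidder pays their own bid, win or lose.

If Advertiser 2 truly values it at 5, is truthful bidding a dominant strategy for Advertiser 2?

No

Consider the case where Advertiser 1 bids 4 and Advertiser 3 bids 13.
Truthful bid 5: loses but pays 5, utility -5.
Bid 4 instead: loses but pays 4, utility -4.
Since -4 > -5, bidding 4 is strictly better here, so truthful bidding is not dominant.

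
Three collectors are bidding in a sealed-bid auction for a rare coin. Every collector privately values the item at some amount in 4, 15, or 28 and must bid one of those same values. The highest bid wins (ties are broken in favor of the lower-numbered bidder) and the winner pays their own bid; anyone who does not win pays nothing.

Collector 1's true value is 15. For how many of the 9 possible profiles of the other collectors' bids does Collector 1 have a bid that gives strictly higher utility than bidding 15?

Others bid (4, 4): truth gives 0; bid 4 gives 11 > 0. Violating.
Others bid (4, 15): truth gives 0; no alternative beats it.
Others bid (4, 28): truth gives 0; no alternative beats it.
(Checking all 9 profiles: 1 has a profitable deviation, 8 do not.)

1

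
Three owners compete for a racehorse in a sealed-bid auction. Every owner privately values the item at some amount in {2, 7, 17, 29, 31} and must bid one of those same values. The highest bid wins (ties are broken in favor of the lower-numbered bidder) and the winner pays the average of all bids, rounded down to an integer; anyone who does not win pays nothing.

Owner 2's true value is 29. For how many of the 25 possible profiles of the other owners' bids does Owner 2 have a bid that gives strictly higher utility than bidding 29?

Others bid (2, 2): truth gives 18; bid 7 gives 26 > 18. Violating.
Others bid (2, 7): truth gives 17; bid 7 gives 24 > 17. Violating.
Others bid (2, 17): truth gives 13; bid 17 gives 17 > 13. Violating.
Others bid (2, 31): truth gives 0; bid 31 gives 8 > 0. Violating.
Others bid (2, 29): truth gives 9; no alternative beats it.
Others bid (7, 29): truth gives 8; no alternative beats it.
(Checking all 25 profiles: 12 have a profitable deviation, 13 do not.)

12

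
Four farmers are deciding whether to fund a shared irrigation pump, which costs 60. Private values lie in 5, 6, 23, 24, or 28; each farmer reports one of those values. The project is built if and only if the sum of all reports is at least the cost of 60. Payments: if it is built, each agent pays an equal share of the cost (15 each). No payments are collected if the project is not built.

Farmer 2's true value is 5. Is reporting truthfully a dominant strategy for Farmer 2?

Yes

Check each profile of the others' reports and compare truth against every alternative report.
Others report (6, 24, 24): truth gives 0, best alternative gives -10.
Others report (24, 6, 24): truth gives 0, best alternative gives -10.
Others report (24, 24, 6): truth gives 0, best alternative gives -10.
Others report (5, 23, 28): truth gives -10, best alternative gives -10.
Others report (5, 24, 28): truth gives -10, best alternative gives -10.
Others report (5, 28, 23): truth gives -10, best alternative gives -10.
(Remaining 119 profiles checked similarly; truth is weakly best in each.)
In every case the truthful report is at least as good as any alternative, so it is a dominant strategy.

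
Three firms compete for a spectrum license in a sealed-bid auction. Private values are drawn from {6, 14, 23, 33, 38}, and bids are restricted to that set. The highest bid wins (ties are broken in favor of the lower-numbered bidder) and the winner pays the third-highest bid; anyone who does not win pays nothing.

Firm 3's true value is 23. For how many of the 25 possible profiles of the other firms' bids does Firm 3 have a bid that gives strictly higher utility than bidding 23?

8

Others bid (6, 23): truth gives 0; bid 33 gives 17 > 0. Violating.
Others bid (6, 33): truth gives 0; bid 38 gives 17 > 0. Violating.
Others bid (14, 23): truth gives 0; bid 33 gives 9 > 0. Violating.
Others bid (14, 33): truth gives 0; bid 38 gives 9 > 0. Violating.
Others bid (6, 6): truth gives 17; no alternative beats it.
Others bid (6, 14): truth gives 17; no alternative beats it.
(Checking all 25 profiles: 8 have a profitable deviation, 17 do not.)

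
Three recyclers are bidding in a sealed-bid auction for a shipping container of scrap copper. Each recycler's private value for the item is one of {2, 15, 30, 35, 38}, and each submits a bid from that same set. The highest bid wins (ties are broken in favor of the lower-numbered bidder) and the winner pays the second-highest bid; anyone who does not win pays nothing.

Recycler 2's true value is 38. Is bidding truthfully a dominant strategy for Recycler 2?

Check each profile of the others' bids and compare truth against every alternative bid.
Others bid (35, 2): truth gives 3, best alternative gives 0.
Others bid (35, 15): truth gives 3, best alternative gives 0.
Others bid (35, 30): truth gives 3, best alternative gives 0.
Others bid (35, 35): truth gives 3, best alternative gives 0.
Others bid (2, 2): truth gives 36, best alternative gives 36.
Others bid (2, 15): truth gives 23, best alternative gives 23.
(Remaining 19 profiles checked similarly; truth is weakly best in each.)
In every case the truthful bid is at least as good as any alternative, so it is a dominant strategy.

Yes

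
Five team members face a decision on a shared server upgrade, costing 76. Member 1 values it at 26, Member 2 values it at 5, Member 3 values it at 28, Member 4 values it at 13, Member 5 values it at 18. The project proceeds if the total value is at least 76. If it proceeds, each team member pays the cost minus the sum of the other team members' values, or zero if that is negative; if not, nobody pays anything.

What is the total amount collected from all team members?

30

Total value 90 ≥ cost 76, so it is built.
Member 1: others sum to 64; max(0, 76 - 64) = 12.
Member 2: others sum to 85; max(0, 76 - 85) = 0.
Member 3: others sum to 62; max(0, 76 - 62) = 14.
Member 4: others sum to 77; max(0, 76 - 77) = 0.
Member 5: others sum to 72; max(0, 76 - 72) = 4.
Total collected = 12 + 0 + 14 + 0 + 4 = 30.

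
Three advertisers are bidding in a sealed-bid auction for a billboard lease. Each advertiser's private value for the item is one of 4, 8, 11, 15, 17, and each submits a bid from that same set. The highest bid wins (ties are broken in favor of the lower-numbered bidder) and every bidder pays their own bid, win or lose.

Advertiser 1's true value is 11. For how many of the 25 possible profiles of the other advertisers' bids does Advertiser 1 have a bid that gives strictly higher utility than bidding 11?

Others bid (4, 4): truth gives 0; bid 4 gives 7 > 0. Violating.
Others bid (4, 8): truth gives 0; bid 8 gives 3 > 0. Violating.
Others bid (4, 15): truth gives -11; bid 4 gives -4 > -11. Violating.
Others bid (4, 17): truth gives -11; bid 4 gives -4 > -11. Violating.
Others bid (4, 11): truth gives 0; no alternative beats it.
Others bid (8, 11): truth gives 0; no alternative beats it.
(Checking all 25 profiles: 20 have a profitable deviation, 5 do not.)

20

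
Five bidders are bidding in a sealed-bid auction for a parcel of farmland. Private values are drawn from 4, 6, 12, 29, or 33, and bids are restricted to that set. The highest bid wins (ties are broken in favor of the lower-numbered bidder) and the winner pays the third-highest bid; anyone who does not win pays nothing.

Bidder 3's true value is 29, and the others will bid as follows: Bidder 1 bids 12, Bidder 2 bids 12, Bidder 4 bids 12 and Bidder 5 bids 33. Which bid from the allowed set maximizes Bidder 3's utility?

33

Bid 4: loses, pays 0, utility 0.
Bid 6: loses, pays 0, utility 0.
Bid 12: loses, pays 0, utility 0.
Bid 29: loses, pays 0, utility 0.
Bid 33: wins, pays 12, utility 29 - 12 = 17.
The best choice is 33 with utility 17.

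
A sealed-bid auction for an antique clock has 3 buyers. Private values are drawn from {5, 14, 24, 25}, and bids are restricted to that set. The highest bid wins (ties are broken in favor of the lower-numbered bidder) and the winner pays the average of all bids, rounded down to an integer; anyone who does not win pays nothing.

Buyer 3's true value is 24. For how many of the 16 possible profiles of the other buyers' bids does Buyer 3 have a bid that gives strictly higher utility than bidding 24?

5

Others bid (5, 5): truth gives 13; bid 14 gives 16 > 13. Violating.
Others bid (5, 24): truth gives 0; bid 25 gives 6 > 0. Violating.
Others bid (14, 24): truth gives 0; bid 25 gives 3 > 0. Violating.
Others bid (24, 5): truth gives 0; bid 25 gives 6 > 0. Violating.
Others bid (5, 14): truth gives 10; no alternative beats it.
Others bid (5, 25): truth gives 0; no alternative beats it.
(Checking all 16 profiles: 5 have a profitable deviation, 11 do not.)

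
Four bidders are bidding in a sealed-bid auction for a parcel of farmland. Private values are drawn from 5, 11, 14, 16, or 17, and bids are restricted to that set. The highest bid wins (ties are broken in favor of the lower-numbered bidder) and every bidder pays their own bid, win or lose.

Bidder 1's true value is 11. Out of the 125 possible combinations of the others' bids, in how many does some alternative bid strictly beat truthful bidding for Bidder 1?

118

Others bid (5, 5, 5): truth gives 0; bid 5 gives 6 > 0. Violating.
Others bid (5, 5, 14): truth gives -11; bid 14 gives -3 > -11. Violating.
Others bid (5, 5, 16): truth gives -11; bid 5 gives -5 > -11. Violating.
Others bid (5, 5, 17): truth gives -11; bid 5 gives -5 > -11. Violating.
Others bid (5, 5, 11): truth gives 0; no alternative beats it.
Others bid (5, 11, 5): truth gives 0; no alternative beats it.
(Checking all 125 profiles: 118 have a profitable deviation, 7 do not.)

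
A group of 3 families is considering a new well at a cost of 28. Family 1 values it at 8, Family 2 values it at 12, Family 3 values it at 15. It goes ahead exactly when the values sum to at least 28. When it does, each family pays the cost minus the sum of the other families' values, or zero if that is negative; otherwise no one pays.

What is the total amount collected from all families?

Total value 35 ≥ cost 28, so it is built.
Family 1: others sum to 27; max(0, 28 - 27) = 1.
Family 2: others sum to 23; max(0, 28 - 23) = 5.
Family 3: others sum to 20; max(0, 28 - 20) = 8.
Total collected = 1 + 5 + 8 = 14.

14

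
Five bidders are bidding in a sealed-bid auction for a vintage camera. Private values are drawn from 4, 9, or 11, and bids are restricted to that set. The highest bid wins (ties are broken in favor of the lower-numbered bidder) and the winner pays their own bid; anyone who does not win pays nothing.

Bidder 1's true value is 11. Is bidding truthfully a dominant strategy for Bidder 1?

No

Consider the case where Bidder 2 bids 4, Bidder 3 bids 4, Bidder 4 bids 4 and Bidder 5 bids 4.
Truthful bid 11: wins, pays 11, utility 11 - 11 = 0.
Bid 4 instead: wins, pays 4, utility 11 - 4 = 7.
Since 7 > 0, bidding 4 is strictly better here, so truthful bidding is not dominant.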